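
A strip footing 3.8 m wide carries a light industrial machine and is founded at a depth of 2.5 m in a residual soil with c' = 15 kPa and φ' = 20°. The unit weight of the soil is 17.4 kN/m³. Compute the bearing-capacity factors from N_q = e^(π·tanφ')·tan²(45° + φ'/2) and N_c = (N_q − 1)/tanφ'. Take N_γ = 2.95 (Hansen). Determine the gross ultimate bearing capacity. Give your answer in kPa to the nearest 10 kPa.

tan20° = 0.364, so N_q = e^(π×0.364)·tan²(55°) = 3.138 × 2.04 = 6.4.
N_c = (6.4 − 1)/tan20° = 14.83.
Effective surcharge at the founding depth q = γ·D_f = 17.4 × 2.5 = 43.5 kPa.
q_ult = c·N_c + q·N_q + 0.5·γ·B·N_γ
     = 15 × 14.835 + 43.5 × 6.3994 + 0.5 × 17.4 × 3.8 × 2.95
     = 222.52 + 278.37 + 97.527 = 598.42 kPa.

q_ult ≈ 600 kPa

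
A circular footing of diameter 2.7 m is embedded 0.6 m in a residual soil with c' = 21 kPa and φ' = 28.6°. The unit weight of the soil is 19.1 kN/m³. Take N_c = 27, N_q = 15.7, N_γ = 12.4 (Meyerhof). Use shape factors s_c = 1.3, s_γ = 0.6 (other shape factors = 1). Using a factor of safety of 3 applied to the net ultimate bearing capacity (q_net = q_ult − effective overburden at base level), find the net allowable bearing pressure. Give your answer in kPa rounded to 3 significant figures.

Effective surcharge at the founding depth q = γ·D_f = 19.1 × 0.6 = 11.46 kPa.
q_ult = c·N_c·s_c + q·N_q + 0.5·γ·B·N_γ·s_γ
     = 21 × 27 × 1.3 + 11.46 × 15.7 + 0.5 × 19.1 × 2.7 × 12.4 × 0.6
     = 737.1 + 179.92 + 191.84 = 1108.9 kPa.
Net ultimate: q_net = 1108.9 − 11.46 = 1097.4 kPa.
q_all(net) = 1097.4 / 3 = 365.8 kPa.

q_all(net) ≈ 366 kPa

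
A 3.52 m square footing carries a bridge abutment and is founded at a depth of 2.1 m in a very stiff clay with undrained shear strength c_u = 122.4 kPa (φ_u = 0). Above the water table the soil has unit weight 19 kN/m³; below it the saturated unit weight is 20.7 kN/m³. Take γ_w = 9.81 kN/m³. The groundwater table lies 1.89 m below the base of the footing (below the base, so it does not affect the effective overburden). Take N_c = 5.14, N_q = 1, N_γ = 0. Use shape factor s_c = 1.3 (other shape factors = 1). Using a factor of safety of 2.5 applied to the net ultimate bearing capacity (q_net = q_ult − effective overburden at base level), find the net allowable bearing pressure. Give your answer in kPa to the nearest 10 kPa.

q_all(net) ≈ 330 kPa

Effective surcharge at the founding depth q = γ·D_f = 19 × 2.1 = 39.9 kPa.
q_ult = c·N_c·s_c + q·N_q
     = 122.4 × 5.14 × 1.3 + 39.9 × 1
     = 817.88 + 39.9 = 857.78 kPa.
Net ultimate: q_net = 857.78 − 39.9 = 817.88 kPa.
q_all(net) = 817.88 / 2.5 = 327.15 kPa.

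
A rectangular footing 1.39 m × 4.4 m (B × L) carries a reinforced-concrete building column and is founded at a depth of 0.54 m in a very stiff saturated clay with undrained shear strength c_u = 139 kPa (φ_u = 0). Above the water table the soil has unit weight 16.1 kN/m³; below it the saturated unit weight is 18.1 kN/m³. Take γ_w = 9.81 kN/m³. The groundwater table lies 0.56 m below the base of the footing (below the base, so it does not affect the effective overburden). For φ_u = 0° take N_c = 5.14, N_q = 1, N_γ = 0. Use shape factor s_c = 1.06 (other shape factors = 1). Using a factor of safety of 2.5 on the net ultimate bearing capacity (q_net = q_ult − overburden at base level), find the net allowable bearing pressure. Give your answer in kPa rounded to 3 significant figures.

q_all(net) ≈ 303 kPa

Effective surcharge at the founding depth q = γ·D_f = 16.1 × 0.54 = 8.694 kPa.
q_ult = c·N_c·s_c + q·N_q
     = 139 × 5.14 × 1.06 + 8.694 × 1
     = 757.33 + 8.694 = 766.02 kPa.
q_net = 766.02 − 8.694 = 757.33 kPa.
q_all(net) = 757.33 / 2.5 = 302.93 kPa.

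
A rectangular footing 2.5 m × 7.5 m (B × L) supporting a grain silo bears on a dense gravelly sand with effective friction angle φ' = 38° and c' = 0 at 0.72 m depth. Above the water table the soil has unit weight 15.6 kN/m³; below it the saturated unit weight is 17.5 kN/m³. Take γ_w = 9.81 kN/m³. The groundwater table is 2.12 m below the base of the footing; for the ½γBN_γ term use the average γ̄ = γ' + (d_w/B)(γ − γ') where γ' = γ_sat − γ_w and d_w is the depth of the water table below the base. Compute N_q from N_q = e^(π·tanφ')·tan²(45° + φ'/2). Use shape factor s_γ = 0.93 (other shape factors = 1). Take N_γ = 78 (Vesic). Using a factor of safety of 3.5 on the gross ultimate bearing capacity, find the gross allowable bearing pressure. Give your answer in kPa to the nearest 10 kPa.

N_q = e^(π·tan38°)·tan²(64°) = 48.93.
q = γ·D_f = 15.6 × 0.72 = 11.232 kPa.
γ' = 7.69 kN/m³; averaging over the depth B below the base, γ̄ = γ' + (d_w/B)(γ − γ') = 14.398 kN/m³.
q·N_q = 11.232 × 48.933 = 549.62 kPa
0.5·γ·B·N_γ·s_γ = 0.5 × 14.398 × 2.5 × 78 × 0.93 = 1305.5 kPa
q_ult = 549.62 + 1305.5 = 1855.1 kPa.
q_all = 1855.1 / 3.5 = 530.04 kPa.

q_all ≈ 530 kPa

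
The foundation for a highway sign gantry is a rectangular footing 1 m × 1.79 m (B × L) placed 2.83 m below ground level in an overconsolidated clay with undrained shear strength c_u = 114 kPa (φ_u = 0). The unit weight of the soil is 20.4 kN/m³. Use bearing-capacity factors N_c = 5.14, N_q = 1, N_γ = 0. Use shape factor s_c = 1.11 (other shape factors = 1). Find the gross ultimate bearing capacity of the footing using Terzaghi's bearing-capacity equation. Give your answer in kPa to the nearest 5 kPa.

q_ult ≈ 710 kPa

Effective surcharge at the founding depth q = γ·D_f = 20.4 × 2.83 = 57.732 kPa.
q_ult = c·N_c·s_c + q·N_q
     = 114 × 5.14 × 1.11 + 57.732 × 1
     = 650.42 + 57.732 = 708.15 kPa.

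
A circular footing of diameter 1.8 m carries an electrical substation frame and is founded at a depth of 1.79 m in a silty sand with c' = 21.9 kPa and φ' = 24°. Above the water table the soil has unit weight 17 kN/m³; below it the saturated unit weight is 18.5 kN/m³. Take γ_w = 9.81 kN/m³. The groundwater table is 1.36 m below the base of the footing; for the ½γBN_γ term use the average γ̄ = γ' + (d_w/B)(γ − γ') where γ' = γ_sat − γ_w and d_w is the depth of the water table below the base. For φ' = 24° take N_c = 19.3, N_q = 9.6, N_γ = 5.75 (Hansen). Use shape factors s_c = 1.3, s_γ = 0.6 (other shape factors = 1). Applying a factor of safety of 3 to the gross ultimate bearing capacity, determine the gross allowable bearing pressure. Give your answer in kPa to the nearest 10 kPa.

q_all ≈ 300 kPa

q = γ·D_f = 17 × 1.79 = 30.43 kPa.
γ' = 8.69 kN/m³; averaging over the depth B below the base, γ̄ = γ' + (d_w/B)(γ − γ') = 14.969 kN/m³.
c·N_c·s_c = 21.9 × 19.3 × 1.3 = 549.47 kPa
q·N_q = 30.43 × 9.6 = 292.13 kPa
0.5·γ·B·N_γ·s_γ = 0.5 × 14.969 × 1.8 × 5.75 × 0.6 = 46.478 kPa
q_ult = 549.47 + 292.13 + 46.478 = 888.08 kPa.
q_all = q_ult / FS = 888.08 / 3 = 296.03 kPa.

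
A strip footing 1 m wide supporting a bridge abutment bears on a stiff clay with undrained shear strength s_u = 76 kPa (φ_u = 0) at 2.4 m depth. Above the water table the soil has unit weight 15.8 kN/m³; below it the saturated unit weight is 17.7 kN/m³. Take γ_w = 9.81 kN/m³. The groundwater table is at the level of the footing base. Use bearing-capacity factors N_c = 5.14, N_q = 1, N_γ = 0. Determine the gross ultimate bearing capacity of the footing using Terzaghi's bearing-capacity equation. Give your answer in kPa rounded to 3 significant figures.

q_ult ≈ 429 kPa

q = γ·D_f = 15.8 × 2.4 = 37.92 kPa.
c·N_c = 76 × 5.14 = 390.64 kPa
q·N_q = 37.92 × 1 = 37.92 kPa
q_ult = 390.64 + 37.92 = 428.56 kPa.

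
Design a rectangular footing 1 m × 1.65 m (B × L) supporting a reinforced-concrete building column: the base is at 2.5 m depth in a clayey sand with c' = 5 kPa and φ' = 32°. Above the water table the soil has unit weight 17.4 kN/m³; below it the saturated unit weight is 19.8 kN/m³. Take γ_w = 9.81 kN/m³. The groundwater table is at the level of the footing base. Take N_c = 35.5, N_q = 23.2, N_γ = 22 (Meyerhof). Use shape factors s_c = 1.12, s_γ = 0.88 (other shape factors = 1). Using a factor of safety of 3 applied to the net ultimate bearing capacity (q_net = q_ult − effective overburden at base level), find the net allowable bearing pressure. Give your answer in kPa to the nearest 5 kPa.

q = γ·D_f = 17.4 × 2.5 = 43.5 kPa.
For the ½γBN_γ term take γ' = 19.8 − 9.81 = 9.99 kN/m³ (soil below base is submerged).
c·N_c·s_c = 5 × 35.5 × 1.12 = 198.8 kPa
q·N_q = 43.5 × 23.2 = 1009.2 kPa
0.5·γ·B·N_γ·s_γ = 0.5 × 9.99 × 1 × 22 × 0.88 = 96.703 kPa
q_ult = 198.8 + 1009.2 + 96.703 = 1304.7 kPa.
Net ultimate: q_net = 1304.7 − 43.5 = 1261.2 kPa.
q_all(net) = 1261.2 / 3 = 420.4 kPa.

q_all(net) ≈ 420 kPa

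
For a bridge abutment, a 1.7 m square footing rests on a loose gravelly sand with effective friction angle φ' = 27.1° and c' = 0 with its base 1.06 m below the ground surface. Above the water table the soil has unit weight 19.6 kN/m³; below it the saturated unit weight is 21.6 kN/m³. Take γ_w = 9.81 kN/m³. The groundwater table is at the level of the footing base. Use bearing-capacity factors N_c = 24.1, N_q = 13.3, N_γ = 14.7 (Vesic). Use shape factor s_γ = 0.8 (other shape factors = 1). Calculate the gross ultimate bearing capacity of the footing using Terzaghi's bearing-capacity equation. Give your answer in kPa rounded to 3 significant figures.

q_ult ≈ 394 kPa

Overburden at base level: q = 19.6 × 1.06 = 20.776 kPa.
Below the base the soil is submerged, so the ½γBN_γ term uses γ' = 21.6 − 9.81 = 11.79 kN/m³.
Surcharge term q·N_q = 20.776 × 13.3 = 276.32 kPa; self-weight term 0.5·γ·B·N_γ·s_γ = 0.5 × 11.79 × 1.7 × 14.7 × 0.8 = 117.85 kPa.
q_ult = 276.32 + 117.85 = 394.17 kPa.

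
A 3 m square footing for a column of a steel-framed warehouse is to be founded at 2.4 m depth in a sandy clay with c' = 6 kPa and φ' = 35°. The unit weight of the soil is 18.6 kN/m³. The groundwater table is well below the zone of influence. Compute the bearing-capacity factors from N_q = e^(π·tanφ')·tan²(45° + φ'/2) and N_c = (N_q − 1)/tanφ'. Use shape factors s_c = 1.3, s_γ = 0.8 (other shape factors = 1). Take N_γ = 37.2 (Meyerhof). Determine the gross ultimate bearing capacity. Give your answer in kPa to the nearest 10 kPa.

q_ult ≈ 2680 kPa

tan35° = 0.7002, so N_q = e^(π×0.7002)·tan²(62.5°) = 9.023 × 3.69 = 33.3.
N_c = (33.3 − 1)/tan35° = 46.12.
q = γ·D_f = 18.6 × 2.4 = 44.64 kPa.
c·N_c·s_c = 6 × 46.124 × 1.3 = 359.76 kPa
q·N_q = 44.64 × 33.296 = 1486.3 kPa
0.5·γ·B·N_γ·s_γ = 0.5 × 18.6 × 3 × 37.2 × 0.8 = 830.3 kPa
q_ult = 359.76 + 1486.3 + 830.3 = 2676.4 kPa.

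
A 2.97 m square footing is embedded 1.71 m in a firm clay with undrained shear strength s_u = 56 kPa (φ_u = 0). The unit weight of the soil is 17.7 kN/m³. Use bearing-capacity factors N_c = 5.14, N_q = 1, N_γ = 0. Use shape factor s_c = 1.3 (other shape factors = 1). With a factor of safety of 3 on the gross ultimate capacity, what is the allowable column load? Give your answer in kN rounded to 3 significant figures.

P_all ≈ 1190 kN

q = γ·D_f = 17.7 × 1.71 = 30.267 kPa.
c·N_c·s_c = 56 × 5.14 × 1.3 = 374.19 kPa
q·N_q = 30.267 × 1 = 30.267 kPa
q_ult = 374.19 + 30.267 = 404.46 kPa.
Gross allowable pressure q_all = 404.46 / 3 = 134.82 kPa.
Footing area = 8.8209 m², so allowable column load = 134.82 × 8.8209 = 1189.2 kN.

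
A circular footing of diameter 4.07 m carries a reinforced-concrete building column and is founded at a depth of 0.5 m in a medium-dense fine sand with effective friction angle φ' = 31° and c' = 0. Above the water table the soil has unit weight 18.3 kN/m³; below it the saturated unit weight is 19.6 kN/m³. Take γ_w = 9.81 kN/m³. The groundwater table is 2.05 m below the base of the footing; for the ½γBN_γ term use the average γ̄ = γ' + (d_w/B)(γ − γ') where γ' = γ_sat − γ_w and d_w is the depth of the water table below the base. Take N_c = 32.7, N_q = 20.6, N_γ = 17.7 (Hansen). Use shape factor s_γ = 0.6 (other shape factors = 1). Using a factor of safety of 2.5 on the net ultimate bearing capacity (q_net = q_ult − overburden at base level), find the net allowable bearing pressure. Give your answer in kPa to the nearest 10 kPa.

Overburden at base level: q = 18.3 × 0.5 = 9.15 kPa.
The water table is 2.05 m below the base (< B = 4.07 m), so the ½γBN_γ term uses γ̄ = γ' + (d_w/B)(γ − γ') = 9.79 + (2.05/4.07)(18.3 − 9.79) = 14.076 kN/m³.
Surcharge term q·N_q = 9.15 × 20.6 = 188.49 kPa; self-weight term 0.5·γ·B·N_γ·s_γ = 0.5 × 14.076 × 4.07 × 17.7 × 0.6 = 304.21 kPa.
q_ult = 188.49 + 304.21 = 492.7 kPa.
q_net = 492.7 − 9.15 = 483.55 kPa.
q_all(net) = 483.55 / 2.5 = 193.42 kPa.

q_all(net) ≈ 190 kPa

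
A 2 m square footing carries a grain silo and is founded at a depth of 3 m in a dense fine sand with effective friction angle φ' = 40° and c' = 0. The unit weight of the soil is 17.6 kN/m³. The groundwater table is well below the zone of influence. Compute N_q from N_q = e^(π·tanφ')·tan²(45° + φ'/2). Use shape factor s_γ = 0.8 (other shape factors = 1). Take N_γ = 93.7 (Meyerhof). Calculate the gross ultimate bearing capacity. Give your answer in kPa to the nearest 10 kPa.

q_ult ≈ 4710 kPa

tan40° = 0.8391, so N_q = e^(π×0.8391)·tan²(65°) = 13.959 × 4.599 = 64.2.
Overburden at base level: q = 17.6 × 3 = 52.8 kPa.
Surcharge term q·N_q = 52.8 × 64.195 = 3389.5 kPa; self-weight term 0.5·γ·B·N_γ·s_γ = 0.5 × 17.6 × 2 × 93.7 × 0.8 = 1319.3 kPa.
q_ult = 3389.5 + 1319.3 = 4708.8 kPa.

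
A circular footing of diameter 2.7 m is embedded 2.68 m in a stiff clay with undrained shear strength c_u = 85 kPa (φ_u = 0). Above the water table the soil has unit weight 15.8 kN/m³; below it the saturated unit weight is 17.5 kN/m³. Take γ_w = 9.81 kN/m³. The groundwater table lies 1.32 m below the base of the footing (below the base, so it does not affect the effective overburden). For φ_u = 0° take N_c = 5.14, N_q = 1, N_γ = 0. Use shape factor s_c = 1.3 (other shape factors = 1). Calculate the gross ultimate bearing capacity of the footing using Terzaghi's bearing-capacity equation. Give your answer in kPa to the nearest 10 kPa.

Effective surcharge at the founding depth q = γ·D_f = 15.8 × 2.68 = 42.344 kPa.
q_ult = c·N_c·s_c + q·N_q
     = 85 × 5.14 × 1.3 + 42.344 × 1
     = 567.97 + 42.344 = 610.31 kPa.

q_ult ≈ 610 kPa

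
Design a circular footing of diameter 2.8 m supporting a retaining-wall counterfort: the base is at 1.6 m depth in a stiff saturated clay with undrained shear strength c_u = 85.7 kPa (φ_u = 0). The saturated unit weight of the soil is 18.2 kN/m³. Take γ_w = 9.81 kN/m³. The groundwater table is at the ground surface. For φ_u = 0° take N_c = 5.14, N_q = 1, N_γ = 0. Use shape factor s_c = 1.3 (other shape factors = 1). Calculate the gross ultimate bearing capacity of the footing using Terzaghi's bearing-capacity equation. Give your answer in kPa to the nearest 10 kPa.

γ' = 18.2 − 9.81 = 8.39 kN/m³ (submerged throughout). q = 8.39 × 1.6 = 13.424 kPa.
c·N_c·s_c = 85.7 × 5.14 × 1.3 = 572.65 kPa
q·N_q = 13.424 × 1 = 13.424 kPa
q_ult = 572.65 + 13.424 = 586.07 kPa.

q_ult ≈ 590 kPa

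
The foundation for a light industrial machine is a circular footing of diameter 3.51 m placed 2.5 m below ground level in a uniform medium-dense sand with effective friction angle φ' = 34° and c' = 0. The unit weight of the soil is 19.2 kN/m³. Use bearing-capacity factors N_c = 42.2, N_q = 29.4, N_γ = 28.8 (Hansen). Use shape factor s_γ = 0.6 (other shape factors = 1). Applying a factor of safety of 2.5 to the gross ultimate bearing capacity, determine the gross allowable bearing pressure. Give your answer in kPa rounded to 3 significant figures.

q_all ≈ 797 kPa

Effective surcharge at the founding depth q = γ·D_f = 19.2 × 2.5 = 48 kPa.
q_ult = q·N_q + 0.5·γ·B·N_γ·s_γ
     = 48 × 29.4 + 0.5 × 19.2 × 3.51 × 28.8 × 0.6
     = 1411.2 + 582.27 = 1993.5 kPa.
q_all = q_ult / FS = 1993.5 / 2.5 = 797.39 kPa.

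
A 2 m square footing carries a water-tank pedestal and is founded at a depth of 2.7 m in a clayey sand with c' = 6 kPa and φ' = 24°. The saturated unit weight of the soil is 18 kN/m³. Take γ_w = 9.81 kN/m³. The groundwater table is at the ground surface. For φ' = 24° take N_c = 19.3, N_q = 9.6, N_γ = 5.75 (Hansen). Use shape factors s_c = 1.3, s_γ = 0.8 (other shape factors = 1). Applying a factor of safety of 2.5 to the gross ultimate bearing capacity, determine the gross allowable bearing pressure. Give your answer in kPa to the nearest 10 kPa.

With the water table at the surface the whole profile is submerged: γ' = 18 − 9.81 = 8.19 kN/m³, so q = γ'·D_f = 22.113 kPa; the same γ' applies in the ½γBN_γ term.
q_ult = c·N_c·s_c + q·N_q + 0.5·γ·B·N_γ·s_γ
     = 6 × 19.3 × 1.3 + 22.113 × 9.6 + 0.5 × 8.19 × 2 × 5.75 × 0.8
     = 150.54 + 212.28 + 37.674 = 400.5 kPa.
q_all = q_ult / FS = 400.5 / 2.5 = 160.2 kPa.

q_all ≈ 160 kPa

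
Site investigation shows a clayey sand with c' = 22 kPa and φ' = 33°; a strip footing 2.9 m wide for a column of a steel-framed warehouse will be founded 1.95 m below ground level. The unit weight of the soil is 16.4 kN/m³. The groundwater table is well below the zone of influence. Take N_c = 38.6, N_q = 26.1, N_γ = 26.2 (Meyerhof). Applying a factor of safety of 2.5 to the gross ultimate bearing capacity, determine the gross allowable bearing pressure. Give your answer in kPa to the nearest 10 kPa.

q_all ≈ 920 kPa

q = γ·D_f = 16.4 × 1.95 = 31.98 kPa.
c·N_c = 22 × 38.6 = 849.2 kPa
q·N_q = 31.98 × 26.1 = 834.68 kPa
0.5·γ·B·N_γ = 0.5 × 16.4 × 2.9 × 26.2 = 623.04 kPa
q_ult = 849.2 + 834.68 + 623.04 = 2306.9 kPa.
q_all = q_ult / FS = 2306.9 / 2.5 = 922.77 kPa.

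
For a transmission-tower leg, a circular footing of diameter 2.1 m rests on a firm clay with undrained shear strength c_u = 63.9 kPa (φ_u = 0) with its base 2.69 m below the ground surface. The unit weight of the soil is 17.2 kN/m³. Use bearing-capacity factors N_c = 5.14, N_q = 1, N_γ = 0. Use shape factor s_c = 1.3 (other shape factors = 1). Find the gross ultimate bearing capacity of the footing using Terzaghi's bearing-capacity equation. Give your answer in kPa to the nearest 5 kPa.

q_ult ≈ 475 kPa

Effective surcharge at the founding depth q = γ·D_f = 17.2 × 2.69 = 46.268 kPa.
q_ult = c·N_c·s_c + q·N_q
     = 63.9 × 5.14 × 1.3 + 46.268 × 1
     = 426.98 + 46.268 = 473.25 kPa.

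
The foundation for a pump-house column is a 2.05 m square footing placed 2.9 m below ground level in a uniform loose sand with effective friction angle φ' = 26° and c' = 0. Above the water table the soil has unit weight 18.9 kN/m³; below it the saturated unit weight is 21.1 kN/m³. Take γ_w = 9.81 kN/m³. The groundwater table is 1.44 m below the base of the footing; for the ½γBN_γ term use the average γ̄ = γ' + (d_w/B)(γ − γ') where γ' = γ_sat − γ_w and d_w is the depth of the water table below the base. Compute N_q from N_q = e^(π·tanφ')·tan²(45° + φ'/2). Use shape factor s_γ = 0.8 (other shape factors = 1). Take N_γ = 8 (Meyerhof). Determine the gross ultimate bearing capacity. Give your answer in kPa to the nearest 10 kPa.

tan26° = 0.4877, so N_q = e^(π×0.4877)·tan²(58°) = 4.629 × 2.561 = 11.85.
q = γ·D_f = 18.9 × 2.9 = 54.81 kPa.
γ' = 11.29 kN/m³; averaging over the depth B below the base, γ̄ = γ' + (d_w/B)(γ − γ') = 16.636 kN/m³.
q·N_q = 54.81 × 11.854 = 649.73 kPa
0.5·γ·B·N_γ·s_γ = 0.5 × 16.636 × 2.05 × 8 × 0.8 = 109.13 kPa
q_ult = 649.73 + 109.13 = 758.86 kPa.

q_ult ≈ 760 kPa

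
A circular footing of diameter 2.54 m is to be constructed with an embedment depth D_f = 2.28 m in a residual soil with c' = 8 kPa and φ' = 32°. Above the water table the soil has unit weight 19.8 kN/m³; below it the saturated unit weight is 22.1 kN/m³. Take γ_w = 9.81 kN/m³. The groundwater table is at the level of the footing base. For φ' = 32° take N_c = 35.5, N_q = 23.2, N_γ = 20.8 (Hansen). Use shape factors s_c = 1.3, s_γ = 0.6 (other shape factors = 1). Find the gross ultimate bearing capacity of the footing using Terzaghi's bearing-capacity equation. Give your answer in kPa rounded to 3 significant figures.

q_ult ≈ 1610 kPa

Overburden at base level: q = 19.8 × 2.28 = 45.144 kPa.
Below the base the soil is submerged, so the ½γBN_γ term uses γ' = 22.1 − 9.81 = 12.29 kN/m³.
Cohesion term c·N_c·s_c = 8 × 35.5 × 1.3 = 369.2 kPa; surcharge term q·N_q = 45.144 × 23.2 = 1047.3 kPa; self-weight term 0.5·γ·B·N_γ·s_γ = 0.5 × 12.29 × 2.54 × 20.8 × 0.6 = 194.79 kPa.
q_ult = 369.2 + 1047.3 + 194.79 = 1611.3 kPa.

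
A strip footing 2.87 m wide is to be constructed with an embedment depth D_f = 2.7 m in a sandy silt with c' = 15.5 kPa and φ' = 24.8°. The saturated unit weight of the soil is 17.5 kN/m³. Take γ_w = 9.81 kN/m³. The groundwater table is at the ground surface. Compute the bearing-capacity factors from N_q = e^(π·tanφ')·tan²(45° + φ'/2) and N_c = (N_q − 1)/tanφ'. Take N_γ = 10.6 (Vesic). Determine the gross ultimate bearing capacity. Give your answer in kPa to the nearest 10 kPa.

q_ult ≈ 650 kPa

tan24.8° = 0.4621, so N_q = e^(π×0.4621)·tan²(57.4°) = 4.27 × 2.445 = 10.44.
N_c = (10.44 − 1)/tan24.8° = 20.43.
Water table at ground surface, so effective unit weight γ' = 17.5 − 9.81 = 7.69 kN/m³ is used throughout; overburden q = 7.69 × 2.7 = 20.763 kPa; the same γ' applies in the ½γBN_γ term.
Cohesion term c·N_c = 15.5 × 20.431 = 316.68 kPa; surcharge term q·N_q = 20.763 × 10.44 = 216.77 kPa; self-weight term 0.5·γ·B·N_γ = 0.5 × 7.69 × 2.87 × 10.6 = 116.97 kPa.
q_ult = 316.68 + 216.77 + 116.97 = 650.42 kPa.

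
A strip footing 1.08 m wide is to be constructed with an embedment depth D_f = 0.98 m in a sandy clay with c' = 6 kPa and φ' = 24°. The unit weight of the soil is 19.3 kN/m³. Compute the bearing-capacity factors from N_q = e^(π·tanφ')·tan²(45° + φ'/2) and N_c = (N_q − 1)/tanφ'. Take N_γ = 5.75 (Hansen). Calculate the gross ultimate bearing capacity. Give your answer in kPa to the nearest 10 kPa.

tan24° = 0.4452, so N_q = e^(π×0.4452)·tan²(57°) = 4.05 × 2.371 = 9.6.
N_c = (9.6 − 1)/tan24° = 19.32.
q = γ·D_f = 19.3 × 0.98 = 18.914 kPa.
c·N_c = 6 × 19.324 = 115.94 kPa
q·N_q = 18.914 × 9.6034 = 181.64 kPa
0.5·γ·B·N_γ = 0.5 × 19.3 × 1.08 × 5.75 = 59.927 kPa
q_ult = 115.94 + 181.64 + 59.927 = 357.51 kPa.

q_ult ≈ 360 kPa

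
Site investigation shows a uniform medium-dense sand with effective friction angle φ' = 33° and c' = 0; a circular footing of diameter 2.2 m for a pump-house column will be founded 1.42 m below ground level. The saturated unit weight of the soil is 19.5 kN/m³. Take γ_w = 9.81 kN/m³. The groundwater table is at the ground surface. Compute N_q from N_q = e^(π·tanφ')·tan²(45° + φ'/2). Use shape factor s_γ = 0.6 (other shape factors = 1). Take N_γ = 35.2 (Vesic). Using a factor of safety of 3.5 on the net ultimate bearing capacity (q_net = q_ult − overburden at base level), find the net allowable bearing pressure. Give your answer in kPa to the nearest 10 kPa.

N_q = e^(π·tan33°)·tan²(61.5°) = 26.09.
Water table at ground surface, so effective unit weight γ' = 19.5 − 9.81 = 9.69 kN/m³ is used throughout; overburden q = 9.69 × 1.42 = 13.76 kPa; the same γ' applies in the ½γBN_γ term.
Surcharge term q·N_q = 13.76 × 26.092 = 359.02 kPa; self-weight term 0.5·γ·B·N_γ·s_γ = 0.5 × 9.69 × 2.2 × 35.2 × 0.6 = 225.12 kPa.
q_ult = 359.02 + 225.12 = 584.14 kPa.
q_net = 584.14 − 13.76 = 570.38 kPa.
q_all(net) = 570.38 / 3.5 = 162.97 kPa.

q_all(net) ≈ 160 kPa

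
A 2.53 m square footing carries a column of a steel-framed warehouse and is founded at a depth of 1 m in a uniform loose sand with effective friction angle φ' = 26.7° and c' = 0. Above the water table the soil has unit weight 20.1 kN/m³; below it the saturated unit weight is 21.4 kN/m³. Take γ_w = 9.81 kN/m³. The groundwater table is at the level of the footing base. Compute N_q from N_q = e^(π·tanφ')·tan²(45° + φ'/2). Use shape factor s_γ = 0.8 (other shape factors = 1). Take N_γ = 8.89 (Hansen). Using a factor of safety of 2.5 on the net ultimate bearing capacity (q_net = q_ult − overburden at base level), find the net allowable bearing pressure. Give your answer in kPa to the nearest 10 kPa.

N_q = e^(π·tan26.7°)·tan²(58.35°) = 12.78.
Overburden at base level: q = 20.1 × 1 = 20.1 kPa.
Below the base the soil is submerged, so the ½γBN_γ term uses γ' = 21.4 − 9.81 = 11.59 kN/m³.
Surcharge term q·N_q = 20.1 × 12.778 = 256.84 kPa; self-weight term 0.5·γ·B·N_γ·s_γ = 0.5 × 11.59 × 2.53 × 8.89 × 0.8 = 104.27 kPa.
q_ult = 256.84 + 104.27 = 361.12 kPa.
q_net = 361.12 − 20.1 = 341.02 kPa.
q_all(net) = 341.02 / 2.5 = 136.41 kPa.

q_all(net) ≈ 140 kPa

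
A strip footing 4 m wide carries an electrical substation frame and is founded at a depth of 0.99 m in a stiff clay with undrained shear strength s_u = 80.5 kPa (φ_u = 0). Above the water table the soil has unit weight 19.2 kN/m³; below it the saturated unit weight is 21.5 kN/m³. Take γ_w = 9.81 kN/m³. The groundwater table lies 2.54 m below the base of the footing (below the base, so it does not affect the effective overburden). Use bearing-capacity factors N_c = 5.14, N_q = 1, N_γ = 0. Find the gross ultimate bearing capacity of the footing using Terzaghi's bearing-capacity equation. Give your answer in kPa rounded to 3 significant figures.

q_ult ≈ 433 kPa

Overburden at base level: q = 19.2 × 0.99 = 19.008 kPa.
Cohesion term c·N_c = 80.5 × 5.14 = 413.77 kPa; surcharge term q·N_q = 19.008 × 1 = 19.008 kPa.
q_ult = 413.77 + 19.008 = 432.78 kPa.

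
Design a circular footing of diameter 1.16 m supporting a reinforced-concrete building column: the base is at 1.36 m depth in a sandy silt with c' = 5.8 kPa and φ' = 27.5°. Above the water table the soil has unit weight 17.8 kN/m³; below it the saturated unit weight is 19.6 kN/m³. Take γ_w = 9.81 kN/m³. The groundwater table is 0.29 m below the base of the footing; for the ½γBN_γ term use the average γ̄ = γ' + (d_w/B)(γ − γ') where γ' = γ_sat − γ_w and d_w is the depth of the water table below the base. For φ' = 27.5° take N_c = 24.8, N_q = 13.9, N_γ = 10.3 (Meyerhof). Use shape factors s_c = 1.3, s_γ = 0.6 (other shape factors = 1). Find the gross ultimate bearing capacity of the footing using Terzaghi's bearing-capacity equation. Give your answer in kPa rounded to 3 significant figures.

q = γ·D_f = 17.8 × 1.36 = 24.208 kPa.
γ' = 9.79 kN/m³; averaging over the depth B below the base, γ̄ = γ' + (d_w/B)(γ − γ') = 11.793 kN/m³.
c·N_c·s_c = 5.8 × 24.8 × 1.3 = 186.99 kPa
q·N_q = 24.208 × 13.9 = 336.49 kPa
0.5·γ·B·N_γ·s_γ = 0.5 × 11.793 × 1.16 × 10.3 × 0.6 = 42.269 kPa
q_ult = 186.99 + 336.49 + 42.269 = 565.75 kPa.

q_ult ≈ 566 kPa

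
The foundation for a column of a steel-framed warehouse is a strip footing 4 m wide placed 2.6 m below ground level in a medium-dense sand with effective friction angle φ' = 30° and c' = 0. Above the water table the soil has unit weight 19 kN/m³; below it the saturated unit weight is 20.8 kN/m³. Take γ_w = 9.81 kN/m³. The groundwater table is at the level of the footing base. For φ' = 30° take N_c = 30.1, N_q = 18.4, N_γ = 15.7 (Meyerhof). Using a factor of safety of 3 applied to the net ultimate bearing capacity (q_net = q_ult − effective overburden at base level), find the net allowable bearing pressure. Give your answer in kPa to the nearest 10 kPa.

Effective surcharge at the founding depth q = γ·D_f = 19 × 2.6 = 49.4 kPa.
The water table coincides with the base, so in the self-weight term γ → γ' = 10.99 kN/m³.
q_ult = q·N_q + 0.5·γ·B·N_γ
     = 49.4 × 18.4 + 0.5 × 10.99 × 4 × 15.7
     = 908.96 + 345.09 = 1254 kPa.
Net ultimate: q_net = 1254 − 49.4 = 1204.6 kPa.
q_all(net) = 1204.6 / 3 = 401.55 kPa.

q_all(net) ≈ 400 kPa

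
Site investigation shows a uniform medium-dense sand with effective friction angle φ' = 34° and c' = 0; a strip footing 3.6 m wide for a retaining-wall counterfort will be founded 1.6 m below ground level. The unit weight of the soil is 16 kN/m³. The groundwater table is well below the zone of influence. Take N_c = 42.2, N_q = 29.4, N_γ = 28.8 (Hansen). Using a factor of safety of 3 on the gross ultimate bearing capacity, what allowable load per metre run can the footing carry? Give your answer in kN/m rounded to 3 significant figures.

Effective surcharge at the founding depth q = γ·D_f = 16 × 1.6 = 25.6 kPa.
q_ult = q·N_q + 0.5·γ·B·N_γ
     = 25.6 × 29.4 + 0.5 × 16 × 3.6 × 28.8
     = 752.64 + 829.44 = 1582.1 kPa.
Gross allowable pressure q_all = 1582.1 / 3 = 527.36 kPa.
Allowable wall load = q_all × B = 527.36 × 3.6 = 1898.5 kN per metre run.

≈ 1900 kN/m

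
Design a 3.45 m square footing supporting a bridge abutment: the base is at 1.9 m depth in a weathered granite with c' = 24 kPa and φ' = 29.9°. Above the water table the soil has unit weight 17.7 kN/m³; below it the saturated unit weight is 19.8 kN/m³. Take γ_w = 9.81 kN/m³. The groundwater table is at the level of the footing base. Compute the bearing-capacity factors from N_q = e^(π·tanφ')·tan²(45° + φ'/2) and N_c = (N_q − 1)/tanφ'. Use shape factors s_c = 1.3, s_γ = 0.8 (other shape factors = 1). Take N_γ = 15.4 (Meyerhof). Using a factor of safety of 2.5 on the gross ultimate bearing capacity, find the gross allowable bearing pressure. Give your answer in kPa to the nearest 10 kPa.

q_all ≈ 700 kPa

N_q = e^(π·tan29.9°)·tan²(59.95°) = 18.19; N_c = (N_q − 1)/tanφ' = 29.9.
Effective surcharge at the founding depth q = γ·D_f = 17.7 × 1.9 = 33.63 kPa.
The water table coincides with the base, so in the self-weight term γ → γ' = 9.99 kN/m³.
q_ult = c·N_c·s_c + q·N_q + 0.5·γ·B·N_γ·s_γ
     = 24 × 29.901 × 1.3 + 33.63 × 18.194 + 0.5 × 9.99 × 3.45 × 15.4 × 0.8
     = 932.91 + 611.86 + 212.31 = 1757.1 kPa.
q_all = 1757.1 / 2.5 = 702.83 kPa.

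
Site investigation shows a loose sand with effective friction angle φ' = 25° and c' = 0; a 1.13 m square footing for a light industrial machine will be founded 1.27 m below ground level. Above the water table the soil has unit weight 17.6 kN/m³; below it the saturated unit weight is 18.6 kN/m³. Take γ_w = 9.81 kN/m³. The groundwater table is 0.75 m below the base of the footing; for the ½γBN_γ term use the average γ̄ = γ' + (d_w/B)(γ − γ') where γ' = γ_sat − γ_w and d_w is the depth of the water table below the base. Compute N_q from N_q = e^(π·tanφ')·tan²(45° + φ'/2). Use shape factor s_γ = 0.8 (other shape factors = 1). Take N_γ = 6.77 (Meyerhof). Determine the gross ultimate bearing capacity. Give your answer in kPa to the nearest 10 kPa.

q_ult ≈ 280 kPa

tan25° = 0.4663, so N_q = e^(π×0.4663)·tan²(57.5°) = 4.327 × 2.464 = 10.66.
Effective surcharge at the founding depth q = γ·D_f = 17.6 × 1.27 = 22.352 kPa.
With d_w = 0.75 m < B, γ̄ = 8.79 + (0.75/1.13) × (17.6 − 8.79) = 14.637 kN/m³.
q_ult = q·N_q + 0.5·γ·B·N_γ·s_γ
     = 22.352 × 10.662 + 0.5 × 14.637 × 1.13 × 6.77 × 0.8
     = 238.32 + 44.791 = 283.11 kPa.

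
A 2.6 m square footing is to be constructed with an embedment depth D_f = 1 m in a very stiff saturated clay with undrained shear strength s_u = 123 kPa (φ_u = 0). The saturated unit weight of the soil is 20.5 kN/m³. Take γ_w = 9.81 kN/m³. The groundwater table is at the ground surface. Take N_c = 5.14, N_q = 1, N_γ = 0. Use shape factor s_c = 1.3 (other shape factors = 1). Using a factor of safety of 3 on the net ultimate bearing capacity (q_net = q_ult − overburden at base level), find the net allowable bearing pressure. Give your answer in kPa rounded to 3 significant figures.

q_all(net) ≈ 274 kPa

γ' = 20.5 − 9.81 = 10.69 kN/m³ (submerged throughout). q = 10.69 × 1 = 10.69 kPa.
c·N_c·s_c = 123 × 5.14 × 1.3 = 821.89 kPa
q·N_q = 10.69 × 1 = 10.69 kPa
q_ult = 821.89 + 10.69 = 832.58 kPa.
q_net = 832.58 − 10.69 = 821.89 kPa.
q_all(net) = 821.89 / 3 = 273.96 kPa.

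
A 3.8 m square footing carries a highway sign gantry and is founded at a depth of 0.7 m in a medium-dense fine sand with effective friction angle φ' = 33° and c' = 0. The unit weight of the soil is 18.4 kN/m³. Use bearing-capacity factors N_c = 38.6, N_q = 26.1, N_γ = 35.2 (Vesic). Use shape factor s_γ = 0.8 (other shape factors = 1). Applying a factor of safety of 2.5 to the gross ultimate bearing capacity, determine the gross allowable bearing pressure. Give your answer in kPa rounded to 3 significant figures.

Effective surcharge at the founding depth q = γ·D_f = 18.4 × 0.7 = 12.88 kPa.
q_ult = q·N_q + 0.5·γ·B·N_γ·s_γ
     = 12.88 × 26.1 + 0.5 × 18.4 × 3.8 × 35.2 × 0.8
     = 336.17 + 984.47 = 1320.6 kPa.
q_all = q_ult / FS = 1320.6 / 2.5 = 528.26 kPa.

q_all ≈ 528 kPa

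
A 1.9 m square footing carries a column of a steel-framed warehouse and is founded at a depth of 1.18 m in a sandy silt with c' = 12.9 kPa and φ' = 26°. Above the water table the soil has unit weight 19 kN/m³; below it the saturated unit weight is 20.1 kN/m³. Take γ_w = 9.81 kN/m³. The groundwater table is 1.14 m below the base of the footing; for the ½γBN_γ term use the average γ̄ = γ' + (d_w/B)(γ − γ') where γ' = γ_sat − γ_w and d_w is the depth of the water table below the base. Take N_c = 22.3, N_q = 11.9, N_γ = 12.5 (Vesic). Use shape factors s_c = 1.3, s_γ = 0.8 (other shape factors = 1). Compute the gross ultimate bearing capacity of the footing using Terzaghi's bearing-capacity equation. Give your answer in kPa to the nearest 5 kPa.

Overburden at base level: q = 19 × 1.18 = 22.42 kPa.
The water table is 1.14 m below the base (< B = 1.9 m), so the ½γBN_γ term uses γ̄ = γ' + (d_w/B)(γ − γ') = 10.29 + (1.14/1.9)(19 − 10.29) = 15.516 kN/m³.
Cohesion term c·N_c·s_c = 12.9 × 22.3 × 1.3 = 373.97 kPa; surcharge term q·N_q = 22.42 × 11.9 = 266.8 kPa; self-weight term 0.5·γ·B·N_γ·s_γ = 0.5 × 15.516 × 1.9 × 12.5 × 0.8 = 147.4 kPa.
q_ult = 373.97 + 266.8 + 147.4 = 788.17 kPa.

q_ult ≈ 790 kPa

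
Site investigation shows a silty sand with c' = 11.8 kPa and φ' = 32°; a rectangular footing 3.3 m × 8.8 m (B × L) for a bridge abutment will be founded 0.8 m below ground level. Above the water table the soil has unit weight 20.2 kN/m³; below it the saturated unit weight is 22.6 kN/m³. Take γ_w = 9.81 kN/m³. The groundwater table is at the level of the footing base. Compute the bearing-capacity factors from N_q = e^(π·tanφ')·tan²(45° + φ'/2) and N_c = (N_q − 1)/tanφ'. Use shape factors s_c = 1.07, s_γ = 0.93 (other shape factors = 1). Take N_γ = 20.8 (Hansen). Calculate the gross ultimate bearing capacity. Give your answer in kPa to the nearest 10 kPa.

q_ult ≈ 1230 kPa

tan32° = 0.6249, so N_q = e^(π×0.6249)·tan²(61°) = 7.121 × 3.255 = 23.18.
N_c = (23.18 − 1)/tan32° = 35.49.
Effective surcharge at the founding depth q = γ·D_f = 20.2 × 0.8 = 16.16 kPa.
The water table coincides with the base, so in the self-weight term γ → γ' = 12.79 kN/m³.
q_ult = c·N_c·s_c + q·N_q + 0.5·γ·B·N_γ·s_γ
     = 11.8 × 35.49 × 1.07 + 16.16 × 23.177 + 0.5 × 12.79 × 3.3 × 20.8 × 0.93
     = 448.1 + 374.54 + 408.23 = 1230.9 kPa.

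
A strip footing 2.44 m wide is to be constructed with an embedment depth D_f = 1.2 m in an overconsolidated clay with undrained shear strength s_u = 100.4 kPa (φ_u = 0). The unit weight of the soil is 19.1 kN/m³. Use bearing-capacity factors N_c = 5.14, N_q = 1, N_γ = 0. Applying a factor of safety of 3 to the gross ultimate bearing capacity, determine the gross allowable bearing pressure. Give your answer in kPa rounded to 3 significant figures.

q_all ≈ 180 kPa

q = γ·D_f = 19.1 × 1.2 = 22.92 kPa.
c·N_c = 100.4 × 5.14 = 516.06 kPa
q·N_q = 22.92 × 1 = 22.92 kPa
q_ult = 516.06 + 22.92 = 538.98 kPa.
q_all = q_ult / FS = 538.98 / 3 = 179.66 kPa.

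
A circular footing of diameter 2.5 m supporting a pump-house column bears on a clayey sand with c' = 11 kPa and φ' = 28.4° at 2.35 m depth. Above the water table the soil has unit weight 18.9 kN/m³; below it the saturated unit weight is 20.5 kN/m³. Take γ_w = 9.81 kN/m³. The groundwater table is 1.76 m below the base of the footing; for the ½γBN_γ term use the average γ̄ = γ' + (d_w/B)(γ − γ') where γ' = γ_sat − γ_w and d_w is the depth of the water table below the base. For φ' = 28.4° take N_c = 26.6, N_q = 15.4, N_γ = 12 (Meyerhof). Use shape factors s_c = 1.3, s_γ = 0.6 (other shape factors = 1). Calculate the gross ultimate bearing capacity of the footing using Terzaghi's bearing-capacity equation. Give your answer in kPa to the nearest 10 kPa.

q_ult ≈ 1210 kPa

Effective surcharge at the founding depth q = γ·D_f = 18.9 × 2.35 = 44.415 kPa.
With d_w = 1.76 m < B, γ̄ = 10.69 + (1.76/2.5) × (18.9 − 10.69) = 16.47 kN/m³.
q_ult = c·N_c·s_c + q·N_q + 0.5·γ·B·N_γ·s_γ
     = 11 × 26.6 × 1.3 + 44.415 × 15.4 + 0.5 × 16.47 × 2.5 × 12 × 0.6
     = 380.38 + 683.99 + 148.23 = 1212.6 kPa.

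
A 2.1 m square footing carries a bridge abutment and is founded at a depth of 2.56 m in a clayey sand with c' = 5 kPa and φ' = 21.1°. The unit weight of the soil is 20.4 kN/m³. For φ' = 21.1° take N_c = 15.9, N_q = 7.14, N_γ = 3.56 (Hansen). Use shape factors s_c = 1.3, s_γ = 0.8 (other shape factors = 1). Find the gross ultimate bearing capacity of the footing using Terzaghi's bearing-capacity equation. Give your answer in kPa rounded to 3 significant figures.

q_ult ≈ 537 kPa

Overburden at base level: q = 20.4 × 2.56 = 52.224 kPa.
Cohesion term c·N_c·s_c = 5 × 15.9 × 1.3 = 103.35 kPa; surcharge term q·N_q = 52.224 × 7.14 = 372.88 kPa; self-weight term 0.5·γ·B·N_γ·s_γ = 0.5 × 20.4 × 2.1 × 3.56 × 0.8 = 61.004 kPa.
q_ult = 103.35 + 372.88 + 61.004 = 537.23 kPa.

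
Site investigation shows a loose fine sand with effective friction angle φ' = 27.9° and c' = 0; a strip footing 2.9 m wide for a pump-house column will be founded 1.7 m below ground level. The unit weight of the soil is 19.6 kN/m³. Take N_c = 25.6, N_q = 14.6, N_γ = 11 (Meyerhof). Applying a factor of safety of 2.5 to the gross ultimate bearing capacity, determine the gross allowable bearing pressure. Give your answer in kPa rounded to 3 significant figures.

q_all ≈ 320 kPa

Overburden at base level: q = 19.6 × 1.7 = 33.32 kPa.
Surcharge term q·N_q = 33.32 × 14.6 = 486.47 kPa; self-weight term 0.5·γ·B·N_γ = 0.5 × 19.6 × 2.9 × 11 = 312.62 kPa.
q_ult = 486.47 + 312.62 = 799.09 kPa.
q_all = q_ult / FS = 799.09 / 2.5 = 319.64 kPa.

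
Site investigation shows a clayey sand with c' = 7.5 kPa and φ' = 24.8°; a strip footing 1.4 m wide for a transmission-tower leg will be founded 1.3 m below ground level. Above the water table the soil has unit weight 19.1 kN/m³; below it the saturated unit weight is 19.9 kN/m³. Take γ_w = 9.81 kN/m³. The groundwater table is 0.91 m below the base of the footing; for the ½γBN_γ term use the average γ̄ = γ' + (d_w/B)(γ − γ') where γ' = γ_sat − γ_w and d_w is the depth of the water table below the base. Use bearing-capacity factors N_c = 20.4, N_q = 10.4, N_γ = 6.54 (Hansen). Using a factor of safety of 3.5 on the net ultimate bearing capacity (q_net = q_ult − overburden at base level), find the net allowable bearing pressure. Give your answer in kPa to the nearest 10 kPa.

q_all(net) ≈ 130 kPa

q = γ·D_f = 19.1 × 1.3 = 24.83 kPa.
γ' = 10.09 kN/m³; averaging over the depth B below the base, γ̄ = γ' + (d_w/B)(γ − γ') = 15.947 kN/m³.
c·N_c = 7.5 × 20.4 = 153 kPa
q·N_q = 24.83 × 10.4 = 258.23 kPa
0.5·γ·B·N_γ = 0.5 × 15.947 × 1.4 × 6.54 = 73.003 kPa
q_ult = 153 + 258.23 + 73.003 = 484.24 kPa.
q_net = 484.24 − 24.83 = 459.41 kPa.
q_all(net) = 459.41 / 3.5 = 131.26 kPa.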